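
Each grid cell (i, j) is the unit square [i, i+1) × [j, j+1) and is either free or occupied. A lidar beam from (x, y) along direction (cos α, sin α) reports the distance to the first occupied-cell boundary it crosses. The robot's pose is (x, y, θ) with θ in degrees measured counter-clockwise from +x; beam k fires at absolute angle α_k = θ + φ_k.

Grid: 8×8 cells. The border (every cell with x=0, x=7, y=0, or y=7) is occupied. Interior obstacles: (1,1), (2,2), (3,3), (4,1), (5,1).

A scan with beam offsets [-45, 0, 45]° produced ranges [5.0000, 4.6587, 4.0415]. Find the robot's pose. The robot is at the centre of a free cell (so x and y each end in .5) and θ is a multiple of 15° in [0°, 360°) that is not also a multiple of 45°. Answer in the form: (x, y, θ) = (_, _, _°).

(x, y, θ) = (3.5, 6.5, 285°)

Enumerate (i+0.5, j+0.5, θ) over the 31 free cells and 16 admissible headings. For each, cast all 3 beams and compare to the given ranges.
  (3.5, 6.5, 255°): beam 1 = 2.8868 ≠ 5.0000 ✗
  (3.5, 1.5, 165°): beam 1 = 1.0000 ≠ 5.0000 ✗
  (6.5, 3.5, 75°): beam 1 = 0.5774 ≠ 5.0000 ✗
  (2.5, 6.5, 210°): beam 1 = 1.5529 ≠ 5.0000 ✗
  …
  (3.5, 6.5, 285°): r_1=5.0000, r_2=4.6587, r_3=4.0415 — all match ✓
Only this pose fits every beam.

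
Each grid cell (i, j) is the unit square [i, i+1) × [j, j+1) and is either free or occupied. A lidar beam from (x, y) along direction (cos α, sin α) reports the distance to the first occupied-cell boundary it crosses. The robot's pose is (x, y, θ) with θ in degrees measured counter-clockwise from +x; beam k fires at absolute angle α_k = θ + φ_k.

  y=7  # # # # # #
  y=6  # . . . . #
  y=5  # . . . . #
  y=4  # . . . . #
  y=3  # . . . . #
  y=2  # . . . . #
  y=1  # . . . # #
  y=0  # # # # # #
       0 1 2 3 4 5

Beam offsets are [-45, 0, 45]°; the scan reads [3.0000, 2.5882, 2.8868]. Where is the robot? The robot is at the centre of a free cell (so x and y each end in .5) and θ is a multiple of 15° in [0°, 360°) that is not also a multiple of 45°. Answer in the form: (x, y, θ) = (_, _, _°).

Enumerate (i+0.5, j+0.5, θ) over the 23 free cells and 16 admissible headings. For each, cast all 3 beams and compare to the given ranges.
  (3.5, 6.5, 330°): beam 1 = 4.6587 ≠ 3.0000 ✗
  (1.5, 1.5, 105°): beam 1 = 6.3509 ≠ 3.0000 ✗
  (3.5, 1.5, 120°): beam 1 = 5.6940 ≠ 3.0000 ✗
  (3.5, 3.5, 285°): beam 1 = 2.8868 ≠ 3.0000 ✗
  …
  (2.5, 4.5, 345°): r_1=3.0000, r_2=2.5882, r_3=2.8868 — all match ✓
Only this pose fits every beam.

(x, y, θ) = (2.5, 4.5, 345°)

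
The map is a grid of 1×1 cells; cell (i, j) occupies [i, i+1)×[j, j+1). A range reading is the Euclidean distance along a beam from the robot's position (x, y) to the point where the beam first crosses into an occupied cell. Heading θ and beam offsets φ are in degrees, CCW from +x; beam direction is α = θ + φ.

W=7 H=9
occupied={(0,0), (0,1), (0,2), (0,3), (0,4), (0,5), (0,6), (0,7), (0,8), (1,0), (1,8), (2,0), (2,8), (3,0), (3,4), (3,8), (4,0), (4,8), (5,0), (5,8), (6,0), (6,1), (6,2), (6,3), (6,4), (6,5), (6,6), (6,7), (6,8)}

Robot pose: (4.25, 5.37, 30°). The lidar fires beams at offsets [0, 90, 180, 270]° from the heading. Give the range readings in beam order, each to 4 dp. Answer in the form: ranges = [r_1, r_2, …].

ranges = [2.0207, 3.0369, 0.7400, 3.5000]

beam 1: φ=0°, α=30°
  direction (0.8660, 0.5000); cell (4,5); t to first gridline: x 0.8660, y 1.2600 (then +1.1547 / +2.0000)
    (5,5) via x @ 0.8660
    (5,6) via y @ 1.2600
    (6,6) via x @ 2.0207  # hit
  → r_1 = 2.0207
beam 2: φ=90°, α=120°
  direction (-0.5000, 0.8660); cell (4,5); t to first gridline: x 0.5000, y 0.7275 (then +2.0000 / +1.1547)
    (3,5) via x @ 0.5000
    (3,6) via y @ 0.7275
    (3,7) via y @ 1.8822
    (2,7) via x @ 2.5000
    (2,8) via y @ 3.0369  # hit
  → r_2 = 3.0369
beam 3: φ=180°, α=210°
  direction (-0.8660, -0.5000); cell (4,5); t to first gridline: x 0.2887, y 0.7400 (then +1.1547 / +2.0000)
    (3,5) via x @ 0.2887
    (3,4) via y @ 0.7400  # hit
  → r_3 = 0.7400
beam 4: φ=270°, α=300°
  direction (0.5000, -0.8660); cell (4,5); t to first gridline: x 1.5000, y 0.4272 (then +2.0000 / +1.1547)
    (4,4) via y @ 0.4272
    (5,4) via x @ 1.5000
    (5,3) via y @ 1.5819
    (5,2) via y @ 2.7366
    (6,2) via x @ 3.5000  # hit
  → r_4 = 3.5000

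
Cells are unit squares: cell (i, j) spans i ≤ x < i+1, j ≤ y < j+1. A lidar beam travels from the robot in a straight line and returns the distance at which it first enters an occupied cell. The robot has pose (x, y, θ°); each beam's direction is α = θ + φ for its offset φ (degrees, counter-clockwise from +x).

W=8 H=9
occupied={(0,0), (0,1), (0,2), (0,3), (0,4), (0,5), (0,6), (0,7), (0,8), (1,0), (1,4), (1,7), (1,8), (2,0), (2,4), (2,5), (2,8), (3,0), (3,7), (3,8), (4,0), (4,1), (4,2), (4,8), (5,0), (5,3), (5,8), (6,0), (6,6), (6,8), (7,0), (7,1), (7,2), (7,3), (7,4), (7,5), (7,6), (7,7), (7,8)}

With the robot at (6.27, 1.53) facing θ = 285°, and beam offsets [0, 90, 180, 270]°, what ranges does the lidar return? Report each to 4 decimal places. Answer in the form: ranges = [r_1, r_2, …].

ranges = [0.5487, 0.7558, 1.5219, 1.3148]

beam 1: φ=0°, α=285°
  cosα=0.2588 sinα=-0.9659 | (6,1) | tMaxX 2.8205 tMaxY 0.5487 | tΔX 3.8637 tΔY 1.0353
    t=0.5487 [y] (6,0) — stop
  → r_1 = 0.5487
beam 2: φ=90°, α=15°
  cosα=0.9659 sinα=0.2588 | (6,1) | tMaxX 0.7558 tMaxY 1.8159 | tΔX 1.0353 tΔY 3.8637
    t=0.7558 [x] (7,1) — stop
  → r_2 = 0.7558
beam 3: φ=180°, α=105°
  cosα=-0.2588 sinα=0.9659 | (6,1) | tMaxX 1.0432 tMaxY 0.4866 | tΔX 3.8637 tΔY 1.0353
    t=0.4866 [y] (6,2)
    t=1.0432 [x] (5,2)
    t=1.5219 [y] (5,3) — stop
  → r_3 = 1.5219
beam 4: φ=270°, α=195°
  cosα=-0.9659 sinα=-0.2588 | (6,1) | tMaxX 0.2795 tMaxY 2.0478 | tΔX 1.0353 tΔY 3.8637
    t=0.2795 [x] (5,1)
    t=1.3148 [x] (4,1) — stop
  → r_4 = 1.3148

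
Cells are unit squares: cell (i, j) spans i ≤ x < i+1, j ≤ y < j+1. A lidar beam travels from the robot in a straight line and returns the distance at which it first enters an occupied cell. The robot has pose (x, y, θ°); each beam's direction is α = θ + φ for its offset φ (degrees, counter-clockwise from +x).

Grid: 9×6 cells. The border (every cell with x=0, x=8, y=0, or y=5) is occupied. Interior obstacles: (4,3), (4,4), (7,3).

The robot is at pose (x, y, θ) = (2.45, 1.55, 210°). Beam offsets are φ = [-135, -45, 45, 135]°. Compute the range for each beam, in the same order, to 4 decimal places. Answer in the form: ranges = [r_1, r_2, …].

ranges = [3.5717, 1.5012, 0.5694, 2.1250]

beam 1: φ=-135°, α=75°
  d=(0.2588,0.9659)  start (2,1)  tX=2.1250 tY=0.4659  stride 1/|dx|=3.8637 1/|dy|=1.0353
    cross y-line → (2,2), t=0.4659
    cross y-line → (2,3), t=1.5012
    cross x-line → (3,3), t=2.1250
    cross y-line → (3,4), t=2.5364
    cross y-line → (3,5), t=3.5717 (wall)
  → r_1 = 3.5717
beam 2: φ=-45°, α=165°
  d=(-0.9659,0.2588)  start (2,1)  tX=0.4659 tY=1.7387  stride 1/|dx|=1.0353 1/|dy|=3.8637
    cross x-line → (1,1), t=0.4659
    cross x-line → (0,1), t=1.5012 (wall)
  → r_2 = 1.5012
beam 3: φ=45°, α=255°
  d=(-0.2588,-0.9659)  start (2,1)  tX=1.7387 tY=0.5694  stride 1/|dx|=3.8637 1/|dy|=1.0353
    cross y-line → (2,0), t=0.5694 (wall)
  → r_3 = 0.5694
beam 4: φ=135°, α=345°
  d=(0.9659,-0.2588)  start (2,1)  tX=0.5694 tY=2.1250  stride 1/|dx|=1.0353 1/|dy|=3.8637
    cross x-line → (3,1), t=0.5694
    cross x-line → (4,1), t=1.6047
    cross y-line → (4,0), t=2.1250 (wall)
  → r_4 = 2.1250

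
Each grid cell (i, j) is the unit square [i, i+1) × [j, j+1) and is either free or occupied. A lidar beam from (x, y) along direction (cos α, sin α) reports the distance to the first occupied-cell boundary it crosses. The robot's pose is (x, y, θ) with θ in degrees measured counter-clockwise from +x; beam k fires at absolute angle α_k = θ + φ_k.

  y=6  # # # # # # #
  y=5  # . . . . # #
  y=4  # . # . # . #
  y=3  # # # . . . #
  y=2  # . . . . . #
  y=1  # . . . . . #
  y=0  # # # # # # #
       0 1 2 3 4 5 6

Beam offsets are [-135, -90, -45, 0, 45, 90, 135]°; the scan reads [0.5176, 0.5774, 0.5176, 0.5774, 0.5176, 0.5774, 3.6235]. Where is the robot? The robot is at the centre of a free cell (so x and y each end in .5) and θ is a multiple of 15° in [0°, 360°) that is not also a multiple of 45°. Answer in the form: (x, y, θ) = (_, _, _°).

(x, y, θ) = (5.5, 4.5, 120°)

Candidates: 20 free-cell centres × 16 headings = 320 poses. Raycast each; keep the one whose scan matches to 4 dp.
  (4.5, 5.5, 120°): beam 5 = 1.9319 ≠ 0.5176 ✗
  (1.5, 4.5, 105°): beam 1 = 0.5774 ≠ 0.5176 ✗
  (1.5, 5.5, 240°): beam 4 = 1.0000 ≠ 0.5774 ✗
  …
  (5.5, 4.5, 120°): r_1=0.5176, r_2=0.5774, r_3=0.5176, r_4=0.5774, r_5=0.5176, r_6=0.5774, r_7=3.6235 — all match ✓
Only this pose fits every beam.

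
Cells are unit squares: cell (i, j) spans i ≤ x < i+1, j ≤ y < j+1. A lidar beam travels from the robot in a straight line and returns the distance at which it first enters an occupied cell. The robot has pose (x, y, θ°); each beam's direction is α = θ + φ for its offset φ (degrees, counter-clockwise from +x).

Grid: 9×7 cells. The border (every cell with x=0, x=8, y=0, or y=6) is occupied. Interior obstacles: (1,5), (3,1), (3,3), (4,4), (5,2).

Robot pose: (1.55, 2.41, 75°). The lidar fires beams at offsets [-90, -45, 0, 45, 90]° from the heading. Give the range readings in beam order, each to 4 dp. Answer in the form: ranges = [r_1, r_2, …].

ranges = [1.5841, 1.6743, 3.7166, 1.1000, 0.5694]

beam 1: φ=-90°, α=345°
  direction (0.9659, -0.2588); cell (1,2); t to first gridline: x 0.4659, y 1.5841 (then +1.0353 / +3.8637)
    (2,2) via x @ 0.4659
    (3,2) via x @ 1.5012
    (3,1) via y @ 1.5841  # hit
  → r_1 = 1.5841
beam 2: φ=-45°, α=30°
  direction (0.8660, 0.5000); cell (1,2); t to first gridline: x 0.5196, y 1.1800 (then +1.1547 / +2.0000)
    (2,2) via x @ 0.5196
    (2,3) via y @ 1.1800
    (3,3) via x @ 1.6743  # hit
  → r_2 = 1.6743
beam 3: φ=0°, α=75°
  direction (0.2588, 0.9659); cell (1,2); t to first gridline: x 1.7387, y 0.6108 (then +3.8637 / +1.0353)
    (1,3) via y @ 0.6108
    (1,4) via y @ 1.6461
    (2,4) via x @ 1.7387
    (2,5) via y @ 2.6814
    (2,6) via y @ 3.7166  # hit
  → r_3 = 3.7166
beam 4: φ=45°, α=120°
  direction (-0.5000, 0.8660); cell (1,2); t to first gridline: x 1.1000, y 0.6813 (then +2.0000 / +1.1547)
    (1,3) via y @ 0.6813
    (0,3) via x @ 1.1000  # hit
  → r_4 = 1.1000
beam 5: φ=90°, α=165°
  direction (-0.9659, 0.2588); cell (1,2); t to first gridline: x 0.5694, y 2.2796 (then +1.0353 / +3.8637)
    (0,2) via x @ 0.5694  # hit
  → r_5 = 0.5694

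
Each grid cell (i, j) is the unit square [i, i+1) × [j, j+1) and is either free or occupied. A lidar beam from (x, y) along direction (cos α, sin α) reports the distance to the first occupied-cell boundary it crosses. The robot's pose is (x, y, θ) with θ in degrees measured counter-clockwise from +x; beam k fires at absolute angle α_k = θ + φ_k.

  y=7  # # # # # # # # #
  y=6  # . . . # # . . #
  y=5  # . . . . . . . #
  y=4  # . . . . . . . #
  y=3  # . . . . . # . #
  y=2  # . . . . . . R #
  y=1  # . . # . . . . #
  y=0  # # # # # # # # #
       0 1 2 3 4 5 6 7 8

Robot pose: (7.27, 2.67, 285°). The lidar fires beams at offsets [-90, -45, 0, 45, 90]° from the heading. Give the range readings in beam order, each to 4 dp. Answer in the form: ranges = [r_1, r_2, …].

ranges = [3.3854, 1.9283, 1.7289, 0.8429, 0.7558]

beam 1: φ=-90°, α=195°
  cosα=-0.9659 sinα=-0.2588 | (7,2) | tMaxX 0.2795 tMaxY 2.5887 | tΔX 1.0353 tΔY 3.8637
    t=0.2795 [x] (6,2)
    t=1.3148 [x] (5,2)
    t=2.3501 [x] (4,2)
    t=2.5887 [y] (4,1)
    t=3.3854 [x] (3,1) — stop
  → r_1 = 3.3854
beam 2: φ=-45°, α=240°
  cosα=-0.5000 sinα=-0.8660 | (7,2) | tMaxX 0.5400 tMaxY 0.7736 | tΔX 2.0000 tΔY 1.1547
    t=0.5400 [x] (6,2)
    t=0.7736 [y] (6,1)
    t=1.9283 [y] (6,0) — stop
  → r_2 = 1.9283
beam 3: φ=0°, α=285°
  cosα=0.2588 sinα=-0.9659 | (7,2) | tMaxX 2.8205 tMaxY 0.6936 | tΔX 3.8637 tΔY 1.0353
    t=0.6936 [y] (7,1)
    t=1.7289 [y] (7,0) — stop
  → r_3 = 1.7289
beam 4: φ=45°, α=330°
  cosα=0.8660 sinα=-0.5000 | (7,2) | tMaxX 0.8429 tMaxY 1.3400 | tΔX 1.1547 tΔY 2.0000
    t=0.8429 [x] (8,2) — stop
  → r_4 = 0.8429
beam 5: φ=90°, α=15°
  cosα=0.9659 sinα=0.2588 | (7,2) | tMaxX 0.7558 tMaxY 1.2750 | tΔX 1.0353 tΔY 3.8637
    t=0.7558 [x] (8,2) — stop
  → r_5 = 0.7558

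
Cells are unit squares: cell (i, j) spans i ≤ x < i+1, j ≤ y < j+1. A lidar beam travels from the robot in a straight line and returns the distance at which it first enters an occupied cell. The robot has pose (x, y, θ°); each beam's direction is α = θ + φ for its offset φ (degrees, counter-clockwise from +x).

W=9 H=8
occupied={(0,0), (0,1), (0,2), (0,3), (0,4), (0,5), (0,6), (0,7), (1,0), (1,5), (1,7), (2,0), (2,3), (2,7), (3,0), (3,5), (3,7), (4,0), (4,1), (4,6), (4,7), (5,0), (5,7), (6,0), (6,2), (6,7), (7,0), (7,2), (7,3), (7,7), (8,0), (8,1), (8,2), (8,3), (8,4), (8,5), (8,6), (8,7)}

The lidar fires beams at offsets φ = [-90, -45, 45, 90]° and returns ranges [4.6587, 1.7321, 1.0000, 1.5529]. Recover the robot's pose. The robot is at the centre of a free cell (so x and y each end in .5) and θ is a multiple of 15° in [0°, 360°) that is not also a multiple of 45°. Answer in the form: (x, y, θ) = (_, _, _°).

(x, y, θ) = (5.5, 3.5, 285°)

Enumerate (i+0.5, j+0.5, θ) over the 34 free cells and 16 admissible headings. For each, cast all 4 beams and compare to the given ranges.
  (6.5, 3.5, 120°): beam 1 = 0.5774 ≠ 4.6587 ✗
  (3.5, 4.5, 165°): beam 1 = 0.5176 ≠ 4.6587 ✗
  (2.5, 2.5, 60°): beam 1 = 1.7321 ≠ 4.6587 ✗
  …
  (5.5, 3.5, 285°): r_1=4.6587, r_2=1.7321, r_3=1.0000, r_4=1.5529 — all match ✓
No second candidate reproduces the full scan.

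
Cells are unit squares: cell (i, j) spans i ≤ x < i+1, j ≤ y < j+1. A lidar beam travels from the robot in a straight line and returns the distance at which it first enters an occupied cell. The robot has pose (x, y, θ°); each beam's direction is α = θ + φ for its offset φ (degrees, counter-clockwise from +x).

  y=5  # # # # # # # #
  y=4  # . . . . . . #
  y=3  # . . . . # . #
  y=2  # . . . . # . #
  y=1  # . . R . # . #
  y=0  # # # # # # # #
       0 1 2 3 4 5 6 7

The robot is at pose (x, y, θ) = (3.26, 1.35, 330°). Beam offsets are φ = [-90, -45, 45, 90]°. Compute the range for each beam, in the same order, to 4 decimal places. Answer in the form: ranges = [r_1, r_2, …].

beam 1: φ=-90°, α=240°
  dir = (cos 240°, sin 240°) = (-0.5000, -0.8660); from cell (3,1)
  next x-line at t=0.5200, next y-line at t=0.4041; Δt_x=2.0000, Δt_y=1.1547
    y: enter (3,0) at t=0.4041 ← occupied
  → r_1 = 0.4041
beam 2: φ=-45°, α=285°
  dir = (cos 285°, sin 285°) = (0.2588, -0.9659); from cell (3,1)
  next x-line at t=2.8591, next y-line at t=0.3623; Δt_x=3.8637, Δt_y=1.0353
    y: enter (3,0) at t=0.3623 ← occupied
  → r_2 = 0.3623
beam 3: φ=45°, α=15°
  dir = (cos 15°, sin 15°) = (0.9659, 0.2588); from cell (3,1)
  next x-line at t=0.7661, next y-line at t=2.5114; Δt_x=1.0353, Δt_y=3.8637
    x: enter (4,1) at t=0.7661
    x: enter (5,1) at t=1.8014 ← occupied
  → r_3 = 1.8014
beam 4: φ=90°, α=60°
  dir = (cos 60°, sin 60°) = (0.5000, 0.8660); from cell (3,1)
  next x-line at t=1.4800, next y-line at t=0.7506; Δt_x=2.0000, Δt_y=1.1547
    y: enter (3,2) at t=0.7506
    x: enter (4,2) at t=1.4800
    y: enter (4,3) at t=1.9053
    y: enter (4,4) at t=3.0600
    x: enter (5,4) at t=3.4800
    y: enter (5,5) at t=4.2147 ← occupied
  → r_4 = 4.2147

ranges = [0.4041, 0.3623, 1.8014, 4.2147]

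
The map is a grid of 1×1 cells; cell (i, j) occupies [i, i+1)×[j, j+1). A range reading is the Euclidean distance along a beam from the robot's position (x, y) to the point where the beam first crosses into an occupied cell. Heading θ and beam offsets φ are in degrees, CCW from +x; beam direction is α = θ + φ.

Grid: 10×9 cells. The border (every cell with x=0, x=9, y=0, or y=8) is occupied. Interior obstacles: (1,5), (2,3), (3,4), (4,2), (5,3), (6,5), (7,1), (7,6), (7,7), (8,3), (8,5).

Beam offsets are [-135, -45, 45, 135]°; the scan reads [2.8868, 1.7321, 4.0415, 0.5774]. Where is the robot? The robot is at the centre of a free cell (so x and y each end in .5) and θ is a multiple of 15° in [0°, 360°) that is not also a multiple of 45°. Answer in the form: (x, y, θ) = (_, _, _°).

Enumerate (i+0.5, j+0.5, θ) over the 45 free cells and 16 admissible headings. For each, cast all 4 beams and compare to the given ranges.
  (2.5, 1.5, 285°): beam 1 = 1.7321 ≠ 2.8868 ✗
  (2.5, 7.5, 60°): beam 1 = 2.5882 ≠ 2.8868 ✗
  (5.5, 5.5, 105°): beam 1 = 0.5774 ≠ 2.8868 ✗
  …
  (5.5, 5.5, 255°): r_1=2.8868, r_2=1.7321, r_3=4.0415, r_4=0.5774 — all match ✓
Only this pose fits every beam.

(x, y, θ) = (5.5, 5.5, 255°)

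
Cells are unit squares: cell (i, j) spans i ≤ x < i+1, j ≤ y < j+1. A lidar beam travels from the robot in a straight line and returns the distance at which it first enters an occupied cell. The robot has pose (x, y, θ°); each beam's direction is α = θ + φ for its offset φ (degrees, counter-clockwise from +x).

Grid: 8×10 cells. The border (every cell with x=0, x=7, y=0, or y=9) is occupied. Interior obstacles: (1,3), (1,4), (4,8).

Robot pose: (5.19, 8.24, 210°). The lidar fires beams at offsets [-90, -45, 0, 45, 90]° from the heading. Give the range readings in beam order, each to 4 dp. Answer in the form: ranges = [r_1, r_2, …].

ranges = [0.3800, 0.1967, 0.2194, 7.4954, 3.6200]

beam 1: φ=-90°, α=120°
  dir = (cos 120°, sin 120°) = (-0.5000, 0.8660); from cell (5,8)
  next x-line at t=0.3800, next y-line at t=0.8776; Δt_x=2.0000, Δt_y=1.1547
    x: enter (4,8) at t=0.3800 ← occupied
  → r_1 = 0.3800
beam 2: φ=-45°, α=165°
  dir = (cos 165°, sin 165°) = (-0.9659, 0.2588); from cell (5,8)
  next x-line at t=0.1967, next y-line at t=2.9364; Δt_x=1.0353, Δt_y=3.8637
    x: enter (4,8) at t=0.1967 ← occupied
  → r_2 = 0.1967
beam 3: φ=0°, α=210°
  dir = (cos 210°, sin 210°) = (-0.8660, -0.5000); from cell (5,8)
  next x-line at t=0.2194, next y-line at t=0.4800; Δt_x=1.1547, Δt_y=2.0000
    x: enter (4,8) at t=0.2194 ← occupied
  → r_3 = 0.2194
beam 4: φ=45°, α=255°
  dir = (cos 255°, sin 255°) = (-0.2588, -0.9659); from cell (5,8)
  next x-line at t=0.7341, next y-line at t=0.2485; Δt_x=3.8637, Δt_y=1.0353
    y: enter (5,7) at t=0.2485
    x: enter (4,7) at t=0.7341
    y: enter (4,6) at t=1.2837
    y: enter (4,5) at t=2.3190
    y: enter (4,4) at t=3.3543
    y: enter (4,3) at t=4.3896
    x: enter (3,3) at t=4.5978
    y: enter (3,2) at t=5.4248
    y: enter (3,1) at t=6.4601
    y: enter (3,0) at t=7.4954 ← occupied
  → r_4 = 7.4954
beam 5: φ=90°, α=300°
  dir = (cos 300°, sin 300°) = (0.5000, -0.8660); from cell (5,8)
  next x-line at t=1.6200, next y-line at t=0.2771; Δt_x=2.0000, Δt_y=1.1547
    y: enter (5,7) at t=0.2771
    y: enter (5,6) at t=1.4318
    x: enter (6,6) at t=1.6200
    y: enter (6,5) at t=2.5865
    x: enter (7,5) at t=3.6200 ← occupied
  → r_5 = 3.6200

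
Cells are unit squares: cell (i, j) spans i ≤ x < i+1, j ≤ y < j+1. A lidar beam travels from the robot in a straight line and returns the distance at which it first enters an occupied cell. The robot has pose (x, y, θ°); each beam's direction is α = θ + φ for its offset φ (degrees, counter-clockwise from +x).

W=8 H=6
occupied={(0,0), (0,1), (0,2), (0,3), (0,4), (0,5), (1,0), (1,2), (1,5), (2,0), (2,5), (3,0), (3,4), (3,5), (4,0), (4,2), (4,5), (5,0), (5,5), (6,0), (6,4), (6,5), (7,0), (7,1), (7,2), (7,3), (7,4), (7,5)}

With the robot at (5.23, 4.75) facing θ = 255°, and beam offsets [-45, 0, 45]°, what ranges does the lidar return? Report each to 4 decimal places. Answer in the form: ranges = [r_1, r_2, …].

beam 1: φ=-45°, α=210°
  direction (-0.8660, -0.5000); cell (5,4); t to first gridline: x 0.2656, y 1.5000 (then +1.1547 / +2.0000)
    (4,4) via x @ 0.2656
    (3,4) via x @ 1.4203  # hit
  → r_1 = 1.4203
beam 2: φ=0°, α=255°
  direction (-0.2588, -0.9659); cell (5,4); t to first gridline: x 0.8887, y 0.7765 (then +3.8637 / +1.0353)
    (5,3) via y @ 0.7765
    (4,3) via x @ 0.8887
    (4,2) via y @ 1.8117  # hit
  → r_2 = 1.8117
beam 3: φ=45°, α=300°
  direction (0.5000, -0.8660); cell (5,4); t to first gridline: x 1.5400, y 0.8660 (then +2.0000 / +1.1547)
    (5,3) via y @ 0.8660
    (6,3) via x @ 1.5400
    (6,2) via y @ 2.0207
    (6,1) via y @ 3.1754
    (7,1) via x @ 3.5400  # hit
  → r_3 = 3.5400

ranges = [1.4203, 1.8117, 3.5400]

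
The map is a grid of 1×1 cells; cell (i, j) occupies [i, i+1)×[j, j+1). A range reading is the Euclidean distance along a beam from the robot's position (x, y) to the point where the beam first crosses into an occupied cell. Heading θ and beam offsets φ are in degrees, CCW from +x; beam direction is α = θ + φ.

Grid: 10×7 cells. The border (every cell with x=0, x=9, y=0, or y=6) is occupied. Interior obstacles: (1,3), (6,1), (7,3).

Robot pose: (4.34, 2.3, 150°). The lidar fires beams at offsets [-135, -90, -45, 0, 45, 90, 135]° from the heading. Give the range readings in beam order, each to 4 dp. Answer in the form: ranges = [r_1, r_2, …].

ranges = [2.7538, 4.2724, 3.8305, 2.7020, 3.4578, 1.5011, 1.3459]

beam 1: φ=-135°, α=15°
  dir = (cos 15°, sin 15°) = (0.9659, 0.2588); from cell (4,2)
  next x-line at t=0.6833, next y-line at t=2.7046; Δt_x=1.0353, Δt_y=3.8637
    x: enter (5,2) at t=0.6833
    x: enter (6,2) at t=1.7186
    y: enter (6,3) at t=2.7046
    x: enter (7,3) at t=2.7538 ← occupied
  → r_1 = 2.7538
beam 2: φ=-90°, α=60°
  dir = (cos 60°, sin 60°) = (0.5000, 0.8660); from cell (4,2)
  next x-line at t=1.3200, next y-line at t=0.8083; Δt_x=2.0000, Δt_y=1.1547
    y: enter (4,3) at t=0.8083
    x: enter (5,3) at t=1.3200
    y: enter (5,4) at t=1.9630
    y: enter (5,5) at t=3.1177
    x: enter (6,5) at t=3.3200
    y: enter (6,6) at t=4.2724 ← occupied
  → r_2 = 4.2724
beam 3: φ=-45°, α=105°
  dir = (cos 105°, sin 105°) = (-0.2588, 0.9659); from cell (4,2)
  next x-line at t=1.3137, next y-line at t=0.7247; Δt_x=3.8637, Δt_y=1.0353
    y: enter (4,3) at t=0.7247
    x: enter (3,3) at t=1.3137
    y: enter (3,4) at t=1.7600
    y: enter (3,5) at t=2.7952
    y: enter (3,6) at t=3.8305 ← occupied
  → r_3 = 3.8305
beam 4: φ=0°, α=150°
  dir = (cos 150°, sin 150°) = (-0.8660, 0.5000); from cell (4,2)
  next x-line at t=0.3926, next y-line at t=1.4000; Δt_x=1.1547, Δt_y=2.0000
    x: enter (3,2) at t=0.3926
    y: enter (3,3) at t=1.4000
    x: enter (2,3) at t=1.5473
    x: enter (1,3) at t=2.7020 ← occupied
  → r_4 = 2.7020
beam 5: φ=45°, α=195°
  dir = (cos 195°, sin 195°) = (-0.9659, -0.2588); from cell (4,2)
  next x-line at t=0.3520, next y-line at t=1.1591; Δt_x=1.0353, Δt_y=3.8637
    x: enter (3,2) at t=0.3520
    y: enter (3,1) at t=1.1591
    x: enter (2,1) at t=1.3873
    x: enter (1,1) at t=2.4225
    x: enter (0,1) at t=3.4578 ← occupied
  → r_5 = 3.4578
beam 6: φ=90°, α=240°
  dir = (cos 240°, sin 240°) = (-0.5000, -0.8660); from cell (4,2)
  next x-line at t=0.6800, next y-line at t=0.3464; Δt_x=2.0000, Δt_y=1.1547
    y: enter (4,1) at t=0.3464
    x: enter (3,1) at t=0.6800
    y: enter (3,0) at t=1.5011 ← occupied
  → r_6 = 1.5011
beam 7: φ=135°, α=285°
  dir = (cos 285°, sin 285°) = (0.2588, -0.9659); from cell (4,2)
  next x-line at t=2.5500, next y-line at t=0.3106; Δt_x=3.8637, Δt_y=1.0353
    y: enter (4,1) at t=0.3106
    y: enter (4,0) at t=1.3459 ← occupied
  → r_7 = 1.3459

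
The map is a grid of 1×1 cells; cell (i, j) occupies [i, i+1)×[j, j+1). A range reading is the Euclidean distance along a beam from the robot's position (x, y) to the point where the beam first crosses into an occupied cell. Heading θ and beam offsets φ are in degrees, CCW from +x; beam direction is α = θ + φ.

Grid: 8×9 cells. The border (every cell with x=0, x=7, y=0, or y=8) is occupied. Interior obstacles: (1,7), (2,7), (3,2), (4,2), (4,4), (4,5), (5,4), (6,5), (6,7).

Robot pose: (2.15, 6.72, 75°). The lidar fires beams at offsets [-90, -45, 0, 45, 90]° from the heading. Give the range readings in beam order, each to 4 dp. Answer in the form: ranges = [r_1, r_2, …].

beam 1: φ=-90°, α=345°
  dir = (cos 345°, sin 345°) = (0.9659, -0.2588); from cell (2,6)
  next x-line at t=0.8800, next y-line at t=2.7819; Δt_x=1.0353, Δt_y=3.8637
    x: enter (3,6) at t=0.8800
    x: enter (4,6) at t=1.9153
    y: enter (4,5) at t=2.7819 ← occupied
  → r_1 = 2.7819
beam 2: φ=-45°, α=30°
  dir = (cos 30°, sin 30°) = (0.8660, 0.5000); from cell (2,6)
  next x-line at t=0.9815, next y-line at t=0.5600; Δt_x=1.1547, Δt_y=2.0000
    y: enter (2,7) at t=0.5600 ← occupied
  → r_2 = 0.5600
beam 3: φ=0°, α=75°
  dir = (cos 75°, sin 75°) = (0.2588, 0.9659); from cell (2,6)
  next x-line at t=3.2841, next y-line at t=0.2899; Δt_x=3.8637, Δt_y=1.0353
    y: enter (2,7) at t=0.2899 ← occupied
  → r_3 = 0.2899
beam 4: φ=45°, α=120°
  dir = (cos 120°, sin 120°) = (-0.5000, 0.8660); from cell (2,6)
  next x-line at t=0.3000, next y-line at t=0.3233; Δt_x=2.0000, Δt_y=1.1547
    x: enter (1,6) at t=0.3000
    y: enter (1,7) at t=0.3233 ← occupied
  → r_4 = 0.3233
beam 5: φ=90°, α=165°
  dir = (cos 165°, sin 165°) = (-0.9659, 0.2588); from cell (2,6)
  next x-line at t=0.1553, next y-line at t=1.0818; Δt_x=1.0353, Δt_y=3.8637
    x: enter (1,6) at t=0.1553
    y: enter (1,7) at t=1.0818 ← occupied
  → r_5 = 1.0818

ranges = [2.7819, 0.5600, 0.2899, 0.3233, 1.0818]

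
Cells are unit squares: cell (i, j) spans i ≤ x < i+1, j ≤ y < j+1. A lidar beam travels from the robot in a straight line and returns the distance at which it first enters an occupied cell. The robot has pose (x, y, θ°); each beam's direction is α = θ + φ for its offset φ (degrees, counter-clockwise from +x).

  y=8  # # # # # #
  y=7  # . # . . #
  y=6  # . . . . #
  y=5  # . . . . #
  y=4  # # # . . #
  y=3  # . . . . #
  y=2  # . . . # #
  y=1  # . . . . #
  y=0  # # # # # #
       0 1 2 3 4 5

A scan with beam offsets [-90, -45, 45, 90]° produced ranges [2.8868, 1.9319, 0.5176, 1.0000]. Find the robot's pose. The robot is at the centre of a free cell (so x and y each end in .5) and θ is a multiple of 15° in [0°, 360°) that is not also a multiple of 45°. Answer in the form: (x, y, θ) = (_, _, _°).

The pose lattice has 24·16 = 384 candidates. Test each by forward raycasting.
  (2.5, 5.5, 150°): beam 2 = 1.5529 ≠ 1.9319 ✗
  (2.5, 5.5, 15°): beam 1 = 0.5176 ≠ 2.8868 ✗
  (4.5, 5.5, 255°): beam 1 = 3.6235 ≠ 2.8868 ✗
  (4.5, 1.5, 300°): beam 1 = 1.0000 ≠ 2.8868 ✗
  …
  (3.5, 1.5, 240°): r_1=2.8868, r_2=1.9319, r_3=0.5176, r_4=1.0000 — all match ✓
No second candidate reproduces the full scan.

(x, y, θ) = (3.5, 1.5, 240°)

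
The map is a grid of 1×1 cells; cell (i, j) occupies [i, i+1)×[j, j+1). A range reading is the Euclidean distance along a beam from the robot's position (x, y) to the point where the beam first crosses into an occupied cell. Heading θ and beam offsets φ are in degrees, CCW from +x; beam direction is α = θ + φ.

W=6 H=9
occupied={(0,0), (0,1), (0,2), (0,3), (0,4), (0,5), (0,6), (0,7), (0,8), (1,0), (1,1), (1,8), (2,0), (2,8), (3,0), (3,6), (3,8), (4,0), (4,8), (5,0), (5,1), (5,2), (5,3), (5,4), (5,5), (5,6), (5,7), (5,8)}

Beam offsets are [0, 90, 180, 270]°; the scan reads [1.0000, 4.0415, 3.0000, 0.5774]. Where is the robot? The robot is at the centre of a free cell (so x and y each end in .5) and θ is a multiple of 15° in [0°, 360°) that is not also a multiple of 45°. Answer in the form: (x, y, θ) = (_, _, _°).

Enumerate (i+0.5, j+0.5, θ) over the 26 free cells and 16 admissible headings. For each, cast all 4 beams and compare to the given ranges.
  (4.5, 7.5, 165°): beam 1 = 1.9319 ≠ 1.0000 ✗
  (1.5, 4.5, 150°): beam 1 = 0.5774 ≠ 1.0000 ✗
  (1.5, 5.5, 105°): beam 1 = 1.9319 ≠ 1.0000 ✗
  (2.5, 4.5, 150°): beam 1 = 1.7321 ≠ 1.0000 ✗
  …
  (1.5, 3.5, 240°): r_1=1.0000, r_2=4.0415, r_3=3.0000, r_4=0.5774 — all match ✓
Unique over the lattice → pose = (1.5, 3.5, 240°).

(x, y, θ) = (1.5, 3.5, 240°)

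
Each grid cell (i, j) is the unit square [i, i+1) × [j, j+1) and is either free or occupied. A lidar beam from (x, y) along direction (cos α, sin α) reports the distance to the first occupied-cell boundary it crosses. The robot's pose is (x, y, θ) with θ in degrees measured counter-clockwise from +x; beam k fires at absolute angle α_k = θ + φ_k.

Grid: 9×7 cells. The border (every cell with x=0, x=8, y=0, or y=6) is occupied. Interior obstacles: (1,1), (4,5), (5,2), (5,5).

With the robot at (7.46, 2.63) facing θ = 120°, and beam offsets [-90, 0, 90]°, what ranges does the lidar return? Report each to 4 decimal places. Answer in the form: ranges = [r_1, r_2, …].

beam 1: φ=-90°, α=30°
  cosα=0.8660 sinα=0.5000 | (7,2) | tMaxX 0.6235 tMaxY 0.7400 | tΔX 1.1547 tΔY 2.0000
    t=0.6235 [x] (8,2) — stop
  → r_1 = 0.6235
beam 2: φ=0°, α=120°
  cosα=-0.5000 sinα=0.8660 | (7,2) | tMaxX 0.9200 tMaxY 0.4272 | tΔX 2.0000 tΔY 1.1547
    t=0.4272 [y] (7,3)
    t=0.9200 [x] (6,3)
    t=1.5819 [y] (6,4)
    t=2.7366 [y] (6,5)
    t=2.9200 [x] (5,5) — stop
  → r_2 = 2.9200
beam 3: φ=90°, α=210°
  cosα=-0.8660 sinα=-0.5000 | (7,2) | tMaxX 0.5312 tMaxY 1.2600 | tΔX 1.1547 tΔY 2.0000
    t=0.5312 [x] (6,2)
    t=1.2600 [y] (6,1)
    t=1.6859 [x] (5,1)
    t=2.8406 [x] (4,1)
    t=3.2600 [y] (4,0) — stop
  → r_3 = 3.2600

ranges = [0.6235, 2.9200, 3.2600]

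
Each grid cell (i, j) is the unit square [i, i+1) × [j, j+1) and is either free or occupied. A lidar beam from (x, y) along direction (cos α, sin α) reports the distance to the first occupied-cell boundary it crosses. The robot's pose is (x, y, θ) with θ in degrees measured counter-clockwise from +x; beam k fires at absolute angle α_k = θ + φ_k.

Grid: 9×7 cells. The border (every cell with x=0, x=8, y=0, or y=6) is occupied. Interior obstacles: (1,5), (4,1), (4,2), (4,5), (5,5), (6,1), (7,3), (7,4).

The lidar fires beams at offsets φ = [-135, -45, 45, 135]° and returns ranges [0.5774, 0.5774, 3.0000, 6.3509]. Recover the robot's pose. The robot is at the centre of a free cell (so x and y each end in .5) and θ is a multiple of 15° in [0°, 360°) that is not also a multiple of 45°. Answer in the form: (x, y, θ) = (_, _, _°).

Candidates: 27 free-cell centres × 16 headings = 432 poses. Raycast each; keep the one whose scan matches to 4 dp.
  (2.5, 5.5, 210°): beam 1 = 0.5176 ≠ 0.5774 ✗
  (3.5, 1.5, 255°): beam 1 = 4.0415 ≠ 0.5774 ✗
  (5.5, 2.5, 285°): beam 2 = 1.0000 ≠ 0.5774 ✗
  (3.5, 2.5, 240°): beam 1 = 3.6235 ≠ 0.5774 ✗
  …
  (2.5, 5.5, 195°): r_1=0.5774, r_2=0.5774, r_3=3.0000, r_4=6.3509 — all match ✓
Only this pose fits every beam.

(x, y, θ) = (2.5, 5.5, 195°)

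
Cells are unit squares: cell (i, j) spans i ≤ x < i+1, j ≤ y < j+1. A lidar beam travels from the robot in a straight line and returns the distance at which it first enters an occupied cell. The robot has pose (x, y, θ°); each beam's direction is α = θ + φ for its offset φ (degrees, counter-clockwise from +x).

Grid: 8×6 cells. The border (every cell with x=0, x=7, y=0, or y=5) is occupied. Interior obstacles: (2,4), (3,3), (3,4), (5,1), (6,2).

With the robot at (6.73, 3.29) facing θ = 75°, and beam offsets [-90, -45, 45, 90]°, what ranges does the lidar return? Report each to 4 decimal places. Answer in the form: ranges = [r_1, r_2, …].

beam 1: φ=-90°, α=345°
  dir = (cos 345°, sin 345°) = (0.9659, -0.2588); from cell (6,3)
  next x-line at t=0.2795, next y-line at t=1.1205; Δt_x=1.0353, Δt_y=3.8637
    x: enter (7,3) at t=0.2795 ← occupied
  → r_1 = 0.2795
beam 2: φ=-45°, α=30°
  dir = (cos 30°, sin 30°) = (0.8660, 0.5000); from cell (6,3)
  next x-line at t=0.3118, next y-line at t=1.4200; Δt_x=1.1547, Δt_y=2.0000
    x: enter (7,3) at t=0.3118 ← occupied
  → r_2 = 0.3118
beam 3: φ=45°, α=120°
  dir = (cos 120°, sin 120°) = (-0.5000, 0.8660); from cell (6,3)
  next x-line at t=1.4600, next y-line at t=0.8198; Δt_x=2.0000, Δt_y=1.1547
    y: enter (6,4) at t=0.8198
    x: enter (5,4) at t=1.4600
    y: enter (5,5) at t=1.9745 ← occupied
  → r_3 = 1.9745
beam 4: φ=90°, α=165°
  dir = (cos 165°, sin 165°) = (-0.9659, 0.2588); from cell (6,3)
  next x-line at t=0.7558, next y-line at t=2.7432; Δt_x=1.0353, Δt_y=3.8637
    x: enter (5,3) at t=0.7558
    x: enter (4,3) at t=1.7910
    y: enter (4,4) at t=2.7432
    x: enter (3,4) at t=2.8263 ← occupied
  → r_4 = 2.8263

ranges = [0.2795, 0.3118, 1.9745, 2.8263]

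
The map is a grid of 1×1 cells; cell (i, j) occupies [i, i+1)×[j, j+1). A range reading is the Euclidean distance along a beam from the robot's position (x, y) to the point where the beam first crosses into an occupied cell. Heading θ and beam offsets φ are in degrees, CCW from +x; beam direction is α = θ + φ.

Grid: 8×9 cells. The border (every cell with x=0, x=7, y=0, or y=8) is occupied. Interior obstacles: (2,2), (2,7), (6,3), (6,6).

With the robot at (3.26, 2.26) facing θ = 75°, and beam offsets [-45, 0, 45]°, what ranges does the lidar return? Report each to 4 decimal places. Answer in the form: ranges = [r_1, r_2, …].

beam 1: φ=-45°, α=30°
  cosα=0.8660 sinα=0.5000 | (3,2) | tMaxX 0.8545 tMaxY 1.4800 | tΔX 1.1547 tΔY 2.0000
    t=0.8545 [x] (4,2)
    t=1.4800 [y] (4,3)
    t=2.0092 [x] (5,3)
    t=3.1639 [x] (6,3) — stop
  → r_1 = 3.1639
beam 2: φ=0°, α=75°
  cosα=0.2588 sinα=0.9659 | (3,2) | tMaxX 2.8591 tMaxY 0.7661 | tΔX 3.8637 tΔY 1.0353
    t=0.7661 [y] (3,3)
    t=1.8014 [y] (3,4)
    t=2.8367 [y] (3,5)
    t=2.8591 [x] (4,5)
    t=3.8719 [y] (4,6)
    t=4.9072 [y] (4,7)
    t=5.9425 [y] (4,8) — stop
  → r_2 = 5.9425
beam 3: φ=45°, α=120°
  cosα=-0.5000 sinα=0.8660 | (3,2) | tMaxX 0.5200 tMaxY 0.8545 | tΔX 2.0000 tΔY 1.1547
    t=0.5200 [x] (2,2) — stop
  → r_3 = 0.5200

ranges = [3.1639, 5.9425, 0.5200]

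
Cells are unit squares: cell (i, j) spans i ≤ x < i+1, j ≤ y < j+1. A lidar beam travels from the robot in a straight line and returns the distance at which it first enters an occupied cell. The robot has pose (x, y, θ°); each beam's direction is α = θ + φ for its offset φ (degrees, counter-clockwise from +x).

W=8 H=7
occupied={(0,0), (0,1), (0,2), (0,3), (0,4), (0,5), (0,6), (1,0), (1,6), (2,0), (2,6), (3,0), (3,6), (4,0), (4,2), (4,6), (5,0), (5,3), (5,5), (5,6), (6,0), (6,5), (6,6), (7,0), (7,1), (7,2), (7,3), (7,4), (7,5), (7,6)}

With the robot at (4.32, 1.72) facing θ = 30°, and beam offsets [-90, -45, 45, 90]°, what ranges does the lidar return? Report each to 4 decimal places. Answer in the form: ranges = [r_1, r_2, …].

ranges = [0.8314, 2.7745, 0.2899, 0.3233]

beam 1: φ=-90°, α=300°
  dir = (cos 300°, sin 300°) = (0.5000, -0.8660); from cell (4,1)
  next x-line at t=1.3600, next y-line at t=0.8314; Δt_x=2.0000, Δt_y=1.1547
    y: enter (4,0) at t=0.8314 ← occupied
  → r_1 = 0.8314
beam 2: φ=-45°, α=345°
  dir = (cos 345°, sin 345°) = (0.9659, -0.2588); from cell (4,1)
  next x-line at t=0.7040, next y-line at t=2.7819; Δt_x=1.0353, Δt_y=3.8637
    x: enter (5,1) at t=0.7040
    x: enter (6,1) at t=1.7393
    x: enter (7,1) at t=2.7745 ← occupied
  → r_2 = 2.7745
beam 3: φ=45°, α=75°
  dir = (cos 75°, sin 75°) = (0.2588, 0.9659); from cell (4,1)
  next x-line at t=2.6273, next y-line at t=0.2899; Δt_x=3.8637, Δt_y=1.0353
    y: enter (4,2) at t=0.2899 ← occupied
  → r_3 = 0.2899
beam 4: φ=90°, α=120°
  dir = (cos 120°, sin 120°) = (-0.5000, 0.8660); from cell (4,1)
  next x-line at t=0.6400, next y-line at t=0.3233; Δt_x=2.0000, Δt_y=1.1547
    y: enter (4,2) at t=0.3233 ← occupied
  → r_4 = 0.3233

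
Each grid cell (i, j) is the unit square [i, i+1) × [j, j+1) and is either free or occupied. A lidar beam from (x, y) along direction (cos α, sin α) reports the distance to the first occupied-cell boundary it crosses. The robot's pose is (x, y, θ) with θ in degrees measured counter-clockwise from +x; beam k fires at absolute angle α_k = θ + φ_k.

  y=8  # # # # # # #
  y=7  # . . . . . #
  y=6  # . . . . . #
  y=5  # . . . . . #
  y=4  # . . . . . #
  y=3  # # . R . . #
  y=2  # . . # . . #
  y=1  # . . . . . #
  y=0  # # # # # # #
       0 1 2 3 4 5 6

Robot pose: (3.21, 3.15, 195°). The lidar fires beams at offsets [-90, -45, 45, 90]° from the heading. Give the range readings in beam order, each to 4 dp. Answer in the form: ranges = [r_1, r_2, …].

beam 1: φ=-90°, α=105°
  dir = (cos 105°, sin 105°) = (-0.2588, 0.9659); from cell (3,3)
  next x-line at t=0.8114, next y-line at t=0.8800; Δt_x=3.8637, Δt_y=1.0353
    x: enter (2,3) at t=0.8114
    y: enter (2,4) at t=0.8800
    y: enter (2,5) at t=1.9153
    y: enter (2,6) at t=2.9505
    y: enter (2,7) at t=3.9858
    x: enter (1,7) at t=4.6751
    y: enter (1,8) at t=5.0211 ← occupied
  → r_1 = 5.0211
beam 2: φ=-45°, α=150°
  dir = (cos 150°, sin 150°) = (-0.8660, 0.5000); from cell (3,3)
  next x-line at t=0.2425, next y-line at t=1.7000; Δt_x=1.1547, Δt_y=2.0000
    x: enter (2,3) at t=0.2425
    x: enter (1,3) at t=1.3972 ← occupied
  → r_2 = 1.3972
beam 3: φ=45°, α=240°
  dir = (cos 240°, sin 240°) = (-0.5000, -0.8660); from cell (3,3)
  next x-line at t=0.4200, next y-line at t=0.1732; Δt_x=2.0000, Δt_y=1.1547
    y: enter (3,2) at t=0.1732 ← occupied
  → r_3 = 0.1732
beam 4: φ=90°, α=285°
  dir = (cos 285°, sin 285°) = (0.2588, -0.9659); from cell (3,3)
  next x-line at t=3.0523, next y-line at t=0.1553; Δt_x=3.8637, Δt_y=1.0353
    y: enter (3,2) at t=0.1553 ← occupied
  → r_4 = 0.1553

ranges = [5.0211, 1.3972, 0.1732, 0.1553]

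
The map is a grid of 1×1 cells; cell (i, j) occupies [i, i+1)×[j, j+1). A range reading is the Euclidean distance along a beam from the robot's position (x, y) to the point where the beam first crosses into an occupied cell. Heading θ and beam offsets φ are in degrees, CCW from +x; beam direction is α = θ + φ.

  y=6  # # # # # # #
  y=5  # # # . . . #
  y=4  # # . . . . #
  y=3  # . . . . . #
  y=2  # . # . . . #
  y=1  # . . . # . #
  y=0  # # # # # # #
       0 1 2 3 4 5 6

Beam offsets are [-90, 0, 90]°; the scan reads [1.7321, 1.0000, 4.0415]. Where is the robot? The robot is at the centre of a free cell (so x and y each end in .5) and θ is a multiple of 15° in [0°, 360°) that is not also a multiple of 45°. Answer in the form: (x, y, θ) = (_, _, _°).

Enumerate (i+0.5, j+0.5, θ) over the 20 free cells and 16 admissible headings. For each, cast all 3 beams and compare to the given ranges.
  (2.5, 4.5, 330°): beam 1 = 3.0000 ≠ 1.7321 ✗
  (4.5, 2.5, 105°): beam 1 = 1.5529 ≠ 1.7321 ✗
  (3.5, 5.5, 105°): beam 1 = 1.9319 ≠ 1.7321 ✗
  (3.5, 2.5, 120°): beam 1 = 2.8868 ≠ 1.7321 ✗
  …
  (3.5, 2.5, 330°): r_1=1.7321, r_2=1.0000, r_3=4.0415 — all match ✓
No second candidate reproduces the full scan.

(x, y, θ) = (3.5, 2.5, 330°)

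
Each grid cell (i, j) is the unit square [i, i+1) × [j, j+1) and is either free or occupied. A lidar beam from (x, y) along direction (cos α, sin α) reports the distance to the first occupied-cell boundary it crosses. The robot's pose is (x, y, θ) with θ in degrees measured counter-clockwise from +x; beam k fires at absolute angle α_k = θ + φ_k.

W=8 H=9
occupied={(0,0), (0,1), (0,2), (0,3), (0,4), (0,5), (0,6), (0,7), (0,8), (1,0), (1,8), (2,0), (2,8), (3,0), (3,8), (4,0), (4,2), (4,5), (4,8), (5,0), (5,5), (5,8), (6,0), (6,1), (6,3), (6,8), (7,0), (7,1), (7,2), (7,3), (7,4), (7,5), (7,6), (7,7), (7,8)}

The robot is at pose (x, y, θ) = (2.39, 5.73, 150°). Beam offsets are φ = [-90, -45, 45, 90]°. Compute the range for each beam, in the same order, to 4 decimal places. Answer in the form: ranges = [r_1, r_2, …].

beam 1: φ=-90°, α=60°
  direction (0.5000, 0.8660); cell (2,5); t to first gridline: x 1.2200, y 0.3118 (then +2.0000 / +1.1547)
    (2,6) via y @ 0.3118
    (3,6) via x @ 1.2200
    (3,7) via y @ 1.4665
    (3,8) via y @ 2.6212  # hit
  → r_1 = 2.6212
beam 2: φ=-45°, α=105°
  direction (-0.2588, 0.9659); cell (2,5); t to first gridline: x 1.5068, y 0.2795 (then +3.8637 / +1.0353)
    (2,6) via y @ 0.2795
    (2,7) via y @ 1.3148
    (1,7) via x @ 1.5068
    (1,8) via y @ 2.3501  # hit
  → r_2 = 2.3501
beam 3: φ=45°, α=195°
  direction (-0.9659, -0.2588); cell (2,5); t to first gridline: x 0.4038, y 2.8205 (then +1.0353 / +3.8637)
    (1,5) via x @ 0.4038
    (0,5) via x @ 1.4390  # hit
  → r_3 = 1.4390
beam 4: φ=90°, α=240°
  direction (-0.5000, -0.8660); cell (2,5); t to first gridline: x 0.7800, y 0.8429 (then +2.0000 / +1.1547)
    (1,5) via x @ 0.7800
    (1,4) via y @ 0.8429
    (1,3) via y @ 1.9976
    (0,3) via x @ 2.7800  # hit
  → r_4 = 2.7800

ranges = [2.6212, 2.3501, 1.4390, 2.7800]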